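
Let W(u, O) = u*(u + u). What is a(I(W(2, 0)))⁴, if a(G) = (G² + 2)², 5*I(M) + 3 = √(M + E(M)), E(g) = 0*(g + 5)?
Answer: 1255532486097697/152587890625 - 860043812386848*√2/152587890625 ≈ 257.21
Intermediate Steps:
W(u, O) = 2*u² (W(u, O) = u*(2*u) = 2*u²)
E(g) = 0 (E(g) = 0*(5 + g) = 0)
I(M) = -⅗ + √M/5 (I(M) = -⅗ + √(M + 0)/5 = -⅗ + √M/5)
a(G) = (2 + G²)²
a(I(W(2, 0)))⁴ = ((2 + (-⅗ + √(2*2²)/5)²)²)⁴ = ((2 + (-⅗ + √(2*4)/5)²)²)⁴ = ((2 + (-⅗ + √8/5)²)²)⁴ = ((2 + (-⅗ + (2*√2)/5)²)²)⁴ = ((2 + (-⅗ + 2*√2/5)²)²)⁴ = (2 + (-⅗ + 2*√2/5)²)⁸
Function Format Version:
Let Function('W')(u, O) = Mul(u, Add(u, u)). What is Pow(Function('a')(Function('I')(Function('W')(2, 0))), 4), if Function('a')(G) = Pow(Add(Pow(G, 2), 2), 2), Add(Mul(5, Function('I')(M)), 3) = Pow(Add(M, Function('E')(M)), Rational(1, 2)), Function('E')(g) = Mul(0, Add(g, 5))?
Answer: Add(Rational(1255532486097697, 152587890625), Mul(Rational(-860043812386848, 152587890625), Pow(2, Rational(1, 2)))) ≈ 257.21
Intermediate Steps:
Function('W')(u, O) = Mul(2, Pow(u, 2)) (Function('W')(u, O) = Mul(u, Mul(2, u)) = Mul(2, Pow(u, 2)))
Function('E')(g) = 0 (Function('E')(g) = Mul(0, Add(5, g)) = 0)
Function('I')(M) = Add(Rational(-3, 5), Mul(Rational(1, 5), Pow(M, Rational(1, 2)))) (Function('I')(M) = Add(Rational(-3, 5), Mul(Rational(1, 5), Pow(Add(M, 0), Rational(1, 2)))) = Add(Rational(-3, 5), Mul(Rational(1, 5), Pow(M, Rational(1, 2)))))
Function('a')(G) = Pow(Add(2, Pow(G, 2)), 2)
Pow(Function('a')(Function('I')(Function('W')(2, 0))), 4) = Pow(Pow(Add(2, Pow(Add(Rational(-3, 5), Mul(Rational(1, 5), Pow(Mul(2, Pow(2, 2)), Rational(1, 2)))), 2)), 2), 4) = Pow(Pow(Add(2, Pow(Add(Rational(-3, 5), Mul(Rational(1, 5), Pow(Mul(2, 4), Rational(1, 2)))), 2)), 2), 4) = Pow(Pow(Add(2, Pow(Add(Rational(-3, 5), Mul(Rational(1, 5), Pow(8, Rational(1, 2)))), 2)), 2), 4) = Pow(Pow(Add(2, Pow(Add(Rational(-3, 5), Mul(Rational(1, 5), Mul(2, Pow(2, Rational(1, 2))))), 2)), 2), 4) = Pow(Pow(Add(2, Pow(Add(Rational(-3, 5), Mul(Rational(2, 5), Pow(2, Rational(1, 2)))), 2)), 2), 4) = Pow(Add(2, Pow(Add(Rational(-3, 5), Mul(Rational(2, 5), Pow(2, Rational(1, 2)))), 2)), 8)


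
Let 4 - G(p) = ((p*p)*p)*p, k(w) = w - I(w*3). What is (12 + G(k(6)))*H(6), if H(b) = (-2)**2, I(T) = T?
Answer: -82880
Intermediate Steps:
H(b) = 4
k(w) = -2*w (k(w) = w - w*3 = w - 3*w = -2*w)
G(p) = 4 - p**4 (G(p) = 4 - (p*p)*p*p = 4 - p**2*p*p = 4 - p**3*p = 4 - p**4)
(12 + G(k(6)))*H(6) = (12 + (4 - (-2*6)**4))*4 = (12 + (4 - 1*(-12)**4))*4 = (12 + (4 - 1*20736))*4 = (12 + (4 - 20736))*4 = (12 - 20732)*4 = -20720*4 = -82880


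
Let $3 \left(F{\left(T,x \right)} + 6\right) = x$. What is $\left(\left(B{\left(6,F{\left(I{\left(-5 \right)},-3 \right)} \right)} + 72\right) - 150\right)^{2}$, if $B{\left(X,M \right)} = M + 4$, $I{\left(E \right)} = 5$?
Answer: $6561$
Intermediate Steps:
$F{\left(T,x \right)} = -6 + \frac{x}{3}$
$B{\left(X,M \right)} = 4 + M$
$\left(\left(B{\left(6,F{\left(I{\left(-5 \right)},-3 \right)} \right)} + 72\right) - 150\right)^{2} = \left(\left(\left(4 + \left(-6 + \frac{1}{3} \left(-3\right)\right)\right) + 72\right) - 150\right)^{2} = \left(\left(\left(4 - 7\right) + 72\right) - 150\right)^{2} = \left(\left(-3 + 72\right) - 150\right)^{2} = \left(69 - 150\right)^{2} = \left(-81\right)^{2} = 6561$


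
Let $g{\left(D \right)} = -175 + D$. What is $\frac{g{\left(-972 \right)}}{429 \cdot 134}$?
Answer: $- \frac{1147}{57486} \approx -0.019953$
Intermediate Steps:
$\frac{g{\left(-972 \right)}}{429 \cdot 134} = \frac{-175 - 972}{429 \cdot 134} = - \frac{1147}{57486}$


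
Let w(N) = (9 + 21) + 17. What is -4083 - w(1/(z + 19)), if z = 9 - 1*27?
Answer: -4130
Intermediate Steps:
z = -18 (z = 9 - 27 = -18)
w(N) = 47 (w(N) = 30 + 17 = 47)
-4083 - w(1/(z + 19)) = -4083 - 1*47 = -4083 - 47 = -4130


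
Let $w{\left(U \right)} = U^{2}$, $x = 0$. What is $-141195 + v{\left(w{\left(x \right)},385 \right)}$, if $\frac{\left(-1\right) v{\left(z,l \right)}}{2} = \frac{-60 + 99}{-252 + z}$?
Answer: $- \frac{5930177}{42} \approx -1.4119 \cdot 10^{5}$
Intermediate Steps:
$v{\left(z,l \right)} = - \frac{78}{-252 + z}$ ($v{\left(z,l \right)} = - 2 \frac{-60 + 99}{-252 + z} = - 2 \frac{39}{-252 + z} = - \frac{78}{-252 + z}$)
$-141195 + v{\left(w{\left(x \right)},385 \right)} = -141195 - \frac{78}{-252 + 0^{2}} = -141195 - \frac{78}{-252 + 0} = -141195 - \frac{78}{-252} = -141195 - - \frac{13}{42} = -141195 + \frac{13}{42} = - \frac{5930177}{42}$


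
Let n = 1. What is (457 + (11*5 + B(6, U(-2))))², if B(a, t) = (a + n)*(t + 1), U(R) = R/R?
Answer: 276676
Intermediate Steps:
U(R) = 1
B(a, t) = (1 + a)*(1 + t) (B(a, t) = (a + 1)*(t + 1) = (1 + a)*(1 + t))
(457 + (11*5 + B(6, U(-2))))² = (457 + (11*5 + (1 + 6 + 1 + 6*1)))² = (457 + (55 + (1 + 6 + 1 + 6)))² = (457 + (55 + 14))² = (457 + 69)² = 526² = 276676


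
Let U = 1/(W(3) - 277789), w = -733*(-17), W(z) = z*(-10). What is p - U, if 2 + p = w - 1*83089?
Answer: -19622355969/277819 ≈ -70630.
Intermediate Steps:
W(z) = -10*z
w = 12461
U = -1/277819 (U = 1/(-10*3 - 277789) = 1/(-30 - 277789) = 1/(-277819) = -1/277819 ≈ -3.5995e-6)
p = -70630 (p = -2 + (12461 - 1*83089) = -2 + (12461 - 83089) = -2 - 70628 = -70630)
p - U = -70630 - 1*(-1/277819) = -70630 + 1/277819 = -19622355969/277819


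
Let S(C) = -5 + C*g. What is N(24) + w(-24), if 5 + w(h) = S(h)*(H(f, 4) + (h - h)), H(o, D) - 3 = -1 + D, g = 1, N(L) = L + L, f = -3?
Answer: -131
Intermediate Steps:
N(L) = 2*L
H(o, D) = 2 + D (H(o, D) = 3 + (-1 + D) = 2 + D)
S(C) = -5 + C (S(C) = -5 + C*1 = -5 + C)
w(h) = -35 + 6*h (w(h) = -5 + (-5 + h)*((2 + 4) + (h - h)) = -5 + (-5 + h)*(6 + 0) = -5 + (-5 + h)*6 = -5 + (-30 + 6*h) = -35 + 6*h)
N(24) + w(-24) = 2*24 + (-35 + 6*(-24)) = 48 + (-35 - 144) = 48 - 179 = -131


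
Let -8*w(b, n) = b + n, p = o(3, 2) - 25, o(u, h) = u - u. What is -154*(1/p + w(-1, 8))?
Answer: 14091/100 ≈ 140.91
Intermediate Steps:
o(u, h) = 0
p = -25 (p = 0 - 25 = -25)
w(b, n) = -b/8 - n/8 (w(b, n) = -(b + n)/8 = -b/8 - n/8)
-154*(1/p + w(-1, 8)) = -154*(1/(-25) + (-1/8*(-1) - 1/8*8)) = -154*(-1/25 + (1/8 - 1)) = -154*(-1/25 - 7/8) = -154*(-183/200) = 14091/100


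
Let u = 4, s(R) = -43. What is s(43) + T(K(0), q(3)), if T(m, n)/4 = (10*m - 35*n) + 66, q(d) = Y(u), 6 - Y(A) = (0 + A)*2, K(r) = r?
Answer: 501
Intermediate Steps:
Y(A) = 6 - 2*A (Y(A) = 6 - (0 + A)*2 = 6 - A*2 = 6 - 2*A)
q(d) = -2 (q(d) = 6 - 2*4 = 6 - 8 = -2)
T(m, n) = 264 - 140*n + 40*m (T(m, n) = 4*((10*m - 35*n) + 66) = 4*((-35*n + 10*m) + 66) = 4*(66 - 35*n + 10*m) = 264 - 140*n + 40*m)
s(43) + T(K(0), q(3)) = -43 + (264 - 140*(-2) + 40*0) = -43 + (264 + 280 + 0) = -43 + 544 = 501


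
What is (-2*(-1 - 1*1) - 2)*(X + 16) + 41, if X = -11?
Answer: 51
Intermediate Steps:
(-2*(-1 - 1*1) - 2)*(X + 16) + 41 = (-2*(-1 - 1*1) - 2)*(-11 + 16) + 41 = (-2*(-1 - 1) - 2)*5 + 41 = (-2*(-2) - 2)*5 + 41 = (4 - 2)*5 + 41 = 2*5 + 41 = 10 + 41 = 51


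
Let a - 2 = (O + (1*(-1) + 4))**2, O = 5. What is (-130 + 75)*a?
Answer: -3630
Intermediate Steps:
a = 66 (a = 2 + (5 + (1*(-1) + 4))**2 = 2 + (5 + (-1 + 4))**2 = 2 + (5 + 3)**2 = 2 + 8**2 = 2 + 64 = 66)
(-130 + 75)*a = (-130 + 75)*66 = -55*66 = -3630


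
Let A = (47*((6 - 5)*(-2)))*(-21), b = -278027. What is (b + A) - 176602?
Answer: -452655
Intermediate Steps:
A = 1974 (A = (47*(1*(-2)))*(-21) = (47*(-2))*(-21) = -94*(-21) = 1974)
(b + A) - 176602 = (-278027 + 1974) - 176602 = -276053 - 176602 = -452655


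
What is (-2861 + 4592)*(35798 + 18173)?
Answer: 93423801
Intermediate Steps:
(-2861 + 4592)*(35798 + 18173) = 1731*53971 = 93423801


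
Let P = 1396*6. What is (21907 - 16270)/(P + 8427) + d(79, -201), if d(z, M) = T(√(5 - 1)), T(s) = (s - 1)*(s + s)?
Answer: 24283/5601 ≈ 4.3355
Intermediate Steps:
P = 8376
T(s) = 2*s*(-1 + s) (T(s) = (-1 + s)*(2*s) = 2*s*(-1 + s))
d(z, M) = 4 (d(z, M) = 2*√(5 - 1)*(-1 + √(5 - 1)) = 2*√4*(-1 + √4) = 2*2*(-1 + 2) = 2*2*1 = 4)
(21907 - 16270)/(P + 8427) + d(79, -201) = (21907 - 16270)/(8376 + 8427) + 4 = 5637/16803 + 4 = 5637*(1/16803) + 4 = 1879/5601 + 4 = 24283/5601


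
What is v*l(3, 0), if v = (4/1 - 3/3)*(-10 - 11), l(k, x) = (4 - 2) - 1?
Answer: -63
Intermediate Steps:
l(k, x) = 1 (l(k, x) = 2 - 1 = 1)
v = -63 (v = (4*1 - 3*⅓)*(-21) = (4 - 1)*(-21) = 3*(-21) = -63)
v*l(3, 0) = -63*1 = -63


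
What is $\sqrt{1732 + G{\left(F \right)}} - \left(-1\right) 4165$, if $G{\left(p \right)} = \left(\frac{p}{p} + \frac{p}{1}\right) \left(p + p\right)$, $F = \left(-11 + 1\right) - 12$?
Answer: $4165 + 4 \sqrt{166} \approx 4216.5$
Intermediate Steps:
$F = -22$ ($F = -10 - 12 = -22$)
$G{\left(p \right)} = 2 p \left(1 + p\right)$ ($G{\left(p \right)} = \left(1 + p 1\right) 2 p = \left(1 + p\right) 2 p = 2 p \left(1 + p\right)$)
$\sqrt{1732 + G{\left(F \right)}} - \left(-1\right) 4165 = \sqrt{1732 + 2 \left(-22\right) \left(1 - 22\right)} - \left(-1\right) 4165 = \sqrt{1732 + 2 \left(-22\right) \left(-21\right)} - -4165 = \sqrt{1732 + 924} + 4165 = \sqrt{2656} + 4165 = 4 \sqrt{166} + 4165 = 4165 + 4 \sqrt{166}$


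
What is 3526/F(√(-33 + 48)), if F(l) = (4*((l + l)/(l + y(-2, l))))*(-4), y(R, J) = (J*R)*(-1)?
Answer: -5289/16 ≈ -330.56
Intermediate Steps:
y(R, J) = -J*R
F(l) = -32/3 (F(l) = (4*((l + l)/(l - 1*l*(-2))))*(-4) = (4*((2*l)/(l + 2*l)))*(-4) = (4*((2*l)/((3*l))))*(-4) = (4*((2*l)*(1/(3*l))))*(-4) = (4*(⅔))*(-4) = (8/3)*(-4) = -32/3)
3526/F(√(-33 + 48)) = 3526/(-32/3) = 3526*(-3/32) = -5289/16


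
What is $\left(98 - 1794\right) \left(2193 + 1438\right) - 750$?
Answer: $-6158926$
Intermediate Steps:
$\left(98 - 1794\right) \left(2193 + 1438\right) - 750 = \left(-1696\right) 3631 - 750 = -6158176 - 750 = -6158926$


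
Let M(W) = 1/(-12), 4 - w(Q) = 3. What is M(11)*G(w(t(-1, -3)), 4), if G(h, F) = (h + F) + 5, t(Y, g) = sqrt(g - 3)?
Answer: -5/6 ≈ -0.83333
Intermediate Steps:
t(Y, g) = sqrt(-3 + g)
w(Q) = 1 (w(Q) = 4 - 1*3 = 4 - 3 = 1)
M(W) = -1/12
G(h, F) = 5 + F + h (G(h, F) = (F + h) + 5 = 5 + F + h)
M(11)*G(w(t(-1, -3)), 4) = -(5 + 4 + 1)/12 = -1/12*10 = -5/6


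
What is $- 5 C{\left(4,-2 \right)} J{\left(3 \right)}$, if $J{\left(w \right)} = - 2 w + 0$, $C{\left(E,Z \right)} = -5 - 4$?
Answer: $-270$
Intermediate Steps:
$C{\left(E,Z \right)} = -9$ ($C{\left(E,Z \right)} = -5 - 4 = -9$)
$J{\left(w \right)} = - 2 w$
$- 5 C{\left(4,-2 \right)} J{\left(3 \right)} = \left(-5\right) \left(-9\right) \left(\left(-2\right) 3\right) = 45 \left(-6\right) = -270$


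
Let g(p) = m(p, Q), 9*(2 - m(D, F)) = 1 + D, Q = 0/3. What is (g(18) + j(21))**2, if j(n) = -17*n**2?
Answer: 4552740676/81 ≈ 5.6207e+7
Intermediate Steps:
Q = 0 (Q = 0*(1/3) = 0)
m(D, F) = 17/9 - D/9 (m(D, F) = 2 - (1 + D)/9 = 2 + (-1/9 - D/9) = 17/9 - D/9)
g(p) = 17/9 - p/9
(g(18) + j(21))**2 = ((17/9 - 1/9*18) - 17*21**2)**2 = ((17/9 - 2) - 17*441)**2 = (-1/9 - 7497)**2 = (-67474/9)**2 = 4552740676/81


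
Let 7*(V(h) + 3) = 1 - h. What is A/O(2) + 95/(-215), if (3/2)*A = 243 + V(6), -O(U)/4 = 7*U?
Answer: -83197/25284 ≈ -3.2905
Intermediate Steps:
V(h) = -20/7 - h/7 (V(h) = -3 + (1 - h)/7 = -3 + (⅐ - h/7) = -20/7 - h/7)
O(U) = -28*U
A = 3350/21 (A = 2*(243 + (-20/7 - ⅐*6))/3 = 2*(243 + (-20/7 - 6/7))/3 = 2*(243 - 26/7)/3 = (⅔)*(1675/7) = 3350/21 ≈ 159.52)
A/O(2) + 95/(-215) = 3350/(21*((-28*2))) + 95/(-215) = (3350/21)/(-56) + 95*(-1/215) = (3350/21)*(-1/56) - 19/43 = -1675/588 - 19/43 = -83197/25284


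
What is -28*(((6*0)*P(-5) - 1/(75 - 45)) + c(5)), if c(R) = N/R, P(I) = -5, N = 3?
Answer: -238/15 ≈ -15.867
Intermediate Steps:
c(R) = 3/R
-28*(((6*0)*P(-5) - 1/(75 - 45)) + c(5)) = -28*(((6*0)*(-5) - 1/(75 - 45)) + 3/5) = -28*((0*(-5) - 1/30) + 3*(⅕)) = -28*((0 - 1*1/30) + ⅗) = -28*((0 - 1/30) + ⅗) = -28*(-1/30 + ⅗) = -28*17/30 = -238/15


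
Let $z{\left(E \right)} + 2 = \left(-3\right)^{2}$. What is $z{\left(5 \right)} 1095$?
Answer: $7665$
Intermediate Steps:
$z{\left(E \right)} = 7$ ($z{\left(E \right)} = -2 + \left(-3\right)^{2} = -2 + 9 = 7$)
$z{\left(5 \right)} 1095 = 7 \cdot 1095 = 7665$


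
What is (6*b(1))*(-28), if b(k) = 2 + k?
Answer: -504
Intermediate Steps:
(6*b(1))*(-28) = (6*(2 + 1))*(-28) = (6*3)*(-28) = 18*(-28) = -504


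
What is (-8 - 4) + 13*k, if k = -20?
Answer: -272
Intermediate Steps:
(-8 - 4) + 13*k = (-8 - 4) + 13*(-20) = -12 - 260 = -272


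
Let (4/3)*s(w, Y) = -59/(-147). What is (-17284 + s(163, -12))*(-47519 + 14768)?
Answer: 110947451355/196 ≈ 5.6606e+8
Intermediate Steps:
s(w, Y) = 59/196 (s(w, Y) = 3*(-59/(-147))/4 = 3*(-59*(-1/147))/4 = (¾)*(59/147) = 59/196)
(-17284 + s(163, -12))*(-47519 + 14768) = (-17284 + 59/196)*(-47519 + 14768) = -3387605/196*(-32751) = 110947451355/196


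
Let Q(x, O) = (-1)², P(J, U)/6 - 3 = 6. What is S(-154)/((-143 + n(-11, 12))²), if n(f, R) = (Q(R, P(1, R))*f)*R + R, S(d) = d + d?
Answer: -308/69169 ≈ -0.0044529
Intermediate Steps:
P(J, U) = 54 (P(J, U) = 18 + 6*6 = 18 + 36 = 54)
Q(x, O) = 1
S(d) = 2*d
n(f, R) = R + R*f (n(f, R) = (1*f)*R + R = f*R + R = R*f + R = R + R*f)
S(-154)/((-143 + n(-11, 12))²) = (2*(-154))/((-143 + 12*(1 - 11))²) = -308/(-143 + 12*(-10))² = -308/(-143 - 120)² = -308/((-263)²) = -308/69169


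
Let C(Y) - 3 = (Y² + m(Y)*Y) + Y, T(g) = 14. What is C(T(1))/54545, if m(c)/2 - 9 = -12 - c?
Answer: -263/54545 ≈ -0.0048217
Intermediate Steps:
m(c) = -6 - 2*c (m(c) = 18 + 2*(-12 - c) = 18 + (-24 - 2*c) = -6 - 2*c)
C(Y) = 3 + Y + Y² + Y*(-6 - 2*Y) (C(Y) = 3 + ((Y² + (-6 - 2*Y)*Y) + Y) = 3 + ((Y² + Y*(-6 - 2*Y)) + Y) = 3 + (Y + Y² + Y*(-6 - 2*Y)) = 3 + Y + Y² + Y*(-6 - 2*Y))
C(T(1))/54545 = (3 - 1*14² - 5*14)/54545 = (3 - 1*196 - 70)*(1/54545) = (3 - 196 - 70)*(1/54545) = -263*1/54545 = -263/54545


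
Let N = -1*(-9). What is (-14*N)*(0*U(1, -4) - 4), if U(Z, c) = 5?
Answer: 504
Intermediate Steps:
N = 9
(-14*N)*(0*U(1, -4) - 4) = (-14*9)*(0*5 - 4) = -126*(0 - 4) = -126*(-4) = 504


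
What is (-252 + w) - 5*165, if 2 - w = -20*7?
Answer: -935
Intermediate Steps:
w = 142 (w = 2 - (-20)*7 = 2 - 1*(-140) = 2 + 140 = 142)
(-252 + w) - 5*165 = (-252 + 142) - 5*165 = -110 - 825 = -935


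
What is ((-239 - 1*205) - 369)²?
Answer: 660969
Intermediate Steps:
((-239 - 1*205) - 369)² = ((-239 - 205) - 369)² = (-444 - 369)² = (-813)² = 660969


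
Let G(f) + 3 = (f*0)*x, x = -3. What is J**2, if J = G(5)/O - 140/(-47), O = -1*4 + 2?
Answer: 177241/8836 ≈ 20.059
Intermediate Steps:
G(f) = -3 (G(f) = -3 + (f*0)*(-3) = -3 + 0*(-3) = -3 + 0 = -3)
O = -2 (O = -4 + 2 = -2)
J = 421/94 (J = -3/(-2) - 140/(-47) = -3*(-1/2) - 140*(-1/47) = 3/2 + 140/47 = 421/94 ≈ 4.4787)
J**2 = (421/94)**2 = 177241/8836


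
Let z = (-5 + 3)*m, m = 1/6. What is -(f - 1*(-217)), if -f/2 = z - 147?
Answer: -1535/3 ≈ -511.67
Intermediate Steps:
m = ⅙ (m = 1*(⅙) = ⅙ ≈ 0.16667)
z = -⅓ (z = (-5 + 3)*(⅙) = -2*⅙ = -⅓ ≈ -0.33333)
f = 884/3 (f = -2*(-⅓ - 147) = -2*(-442/3) = 884/3 ≈ 294.67)
-(f - 1*(-217)) = -(884/3 - 1*(-217)) = -(884/3 + 217) = -1*1535/3 = -1535/3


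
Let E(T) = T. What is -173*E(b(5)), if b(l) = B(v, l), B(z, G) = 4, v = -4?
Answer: -692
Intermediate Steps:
b(l) = 4
-173*E(b(5)) = -173*4 = -692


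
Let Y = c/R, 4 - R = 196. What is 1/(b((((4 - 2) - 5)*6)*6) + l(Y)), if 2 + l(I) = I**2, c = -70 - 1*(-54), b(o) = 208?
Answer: 144/29665 ≈ 0.0048542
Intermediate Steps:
R = -192 (R = 4 - 1*196 = 4 - 196 = -192)
c = -16 (c = -70 + 54 = -16)
Y = 1/12 (Y = -16/(-192) = -16*(-1/192) = 1/12 ≈ 0.083333)
l(I) = -2 + I**2
1/(b((((4 - 2) - 5)*6)*6) + l(Y)) = 1/(208 + (-2 + (1/12)**2)) = 1/(208 + (-2 + 1/144)) = 1/(208 - 287/144) = 1/(29665/144) = 144/29665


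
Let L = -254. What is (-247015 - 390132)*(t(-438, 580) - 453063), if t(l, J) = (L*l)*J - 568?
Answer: -40823619634763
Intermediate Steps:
t(l, J) = -568 - 254*J*l (t(l, J) = (-254*l)*J - 568 = -254*J*l - 568 = -568 - 254*J*l)
(-247015 - 390132)*(t(-438, 580) - 453063) = (-247015 - 390132)*((-568 - 254*580*(-438)) - 453063) = -637147*((-568 + 64526160) - 453063) = -637147*(64525592 - 453063) = -637147*64072529 = -40823619634763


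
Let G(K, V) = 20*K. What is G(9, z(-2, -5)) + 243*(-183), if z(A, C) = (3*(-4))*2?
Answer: -44289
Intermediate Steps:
z(A, C) = -24 (z(A, C) = -12*2 = -24)
G(9, z(-2, -5)) + 243*(-183) = 20*9 + 243*(-183) = 180 - 44469 = -44289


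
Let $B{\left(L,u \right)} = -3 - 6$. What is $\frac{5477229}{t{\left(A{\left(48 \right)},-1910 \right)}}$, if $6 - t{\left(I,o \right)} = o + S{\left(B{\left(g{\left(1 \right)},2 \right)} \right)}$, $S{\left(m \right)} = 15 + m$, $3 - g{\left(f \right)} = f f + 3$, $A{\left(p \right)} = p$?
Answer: $\frac{5477229}{1910} \approx 2867.7$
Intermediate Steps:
$g{\left(f \right)} = - f^{2}$ ($g{\left(f \right)} = 3 - \left(f f + 3\right) = 3 - \left(f^{2} + 3\right) = 3 - \left(3 + f^{2}\right) = - f^{2}$)
$B{\left(L,u \right)} = -9$ ($B{\left(L,u \right)} = -3 - 6 = -9$)
$t{\left(I,o \right)} = - o$ ($t{\left(I,o \right)} = 6 - \left(o + \left(15 - 9\right)\right) = 6 - \left(o + 6\right) = 6 - \left(6 + o\right) = - o$)
$\frac{5477229}{t{\left(A{\left(48 \right)},-1910 \right)}} = \frac{5477229}{\left(-1\right) \left(-1910\right)} = \frac{5477229}{1910}$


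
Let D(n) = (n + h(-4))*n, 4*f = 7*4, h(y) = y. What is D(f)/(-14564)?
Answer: -21/14564 ≈ -0.0014419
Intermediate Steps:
f = 7 (f = (7*4)/4 = (¼)*28 = 7)
D(n) = n*(-4 + n) (D(n) = (n - 4)*n = (-4 + n)*n = n*(-4 + n))
D(f)/(-14564) = (7*(-4 + 7))/(-14564) = (7*3)*(-1/14564) = 21*(-1/14564) = -21/14564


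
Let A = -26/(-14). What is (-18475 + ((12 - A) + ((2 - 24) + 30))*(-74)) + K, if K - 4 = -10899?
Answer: -214988/7 ≈ -30713.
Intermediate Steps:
K = -10895 (K = 4 - 10899 = -10895)
A = 13/7 (A = -26*(-1/14) = 13/7 ≈ 1.8571)
(-18475 + ((12 - A) + ((2 - 24) + 30))*(-74)) + K = (-18475 + ((12 - 1*13/7) + ((2 - 24) + 30))*(-74)) - 10895 = (-18475 + ((12 - 13/7) + (-22 + 30))*(-74)) - 10895 = (-18475 + (71/7 + 8)*(-74)) - 10895 = (-18475 + (127/7)*(-74)) - 10895 = (-18475 - 9398/7) - 10895 = -138723/7 - 10895 = -214988/7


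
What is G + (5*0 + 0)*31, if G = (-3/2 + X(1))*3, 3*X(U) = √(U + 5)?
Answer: -9/2 + √6 ≈ -2.0505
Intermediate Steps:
X(U) = √(5 + U)/3 (X(U) = √(U + 5)/3 = √(5 + U)/3)
G = -9/2 + √6 (G = (-3/2 + √(5 + 1)/3)*3 = (-3*½ + √6/3)*3 = (-3/2 + √6/3)*3 = -9/2 + √6 ≈ -2.0505)
G + (5*0 + 0)*31 = (-9/2 + √6) + (5*0 + 0)*31 = (-9/2 + √6) + (0 + 0)*31 = (-9/2 + √6) + 0*31 = (-9/2 + √6) + 0 = -9/2 + √6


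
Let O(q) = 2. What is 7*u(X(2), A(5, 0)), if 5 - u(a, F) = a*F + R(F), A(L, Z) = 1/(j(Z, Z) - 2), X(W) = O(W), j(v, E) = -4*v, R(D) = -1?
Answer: 49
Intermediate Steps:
X(W) = 2
A(L, Z) = 1/(-2 - 4*Z) (A(L, Z) = 1/(-4*Z - 2) = 1/(-2 - 4*Z))
u(a, F) = 6 - F*a (u(a, F) = 5 - (a*F - 1) = 5 - (F*a - 1) = 5 - (-1 + F*a) = 5 + (1 - F*a) = 6 - F*a)
7*u(X(2), A(5, 0)) = 7*(6 - 1*(-1/(2 + 4*0))*2) = 7*(6 - 1*(-1/(2 + 0))*2) = 7*(6 - 1*(-1/2)*2) = 7*(6 + 1) = 7*7 = 49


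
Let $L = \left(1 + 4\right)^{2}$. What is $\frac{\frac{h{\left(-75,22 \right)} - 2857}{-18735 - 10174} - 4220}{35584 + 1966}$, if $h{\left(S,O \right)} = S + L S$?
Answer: $- \frac{121991173}{1085532950} \approx -0.11238$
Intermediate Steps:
$L = 25$ ($L = 5^{2} = 25$)
$h{\left(S,O \right)} = 26 S$ ($h{\left(S,O \right)} = S + 25 S = 26 S$)
$\frac{\frac{h{\left(-75,22 \right)} - 2857}{-18735 - 10174} - 4220}{35584 + 1966} = \frac{\frac{26 \left(-75\right) - 2857}{-18735 - 10174} - 4220}{35584 + 1966} = \frac{\frac{-1950 - 2857}{-28909} - 4220}{37550} = \left(\left(-4807\right) \left(- \frac{1}{28909}\right) - 4220\right) \frac{1}{37550} = \left(\frac{4807}{28909} - 4220\right) \frac{1}{37550} = \left(- \frac{121991173}{28909}\right) \frac{1}{37550} = - \frac{121991173}{1085532950}$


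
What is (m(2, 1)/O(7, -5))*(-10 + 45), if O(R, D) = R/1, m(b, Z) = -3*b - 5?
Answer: -55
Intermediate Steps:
m(b, Z) = -5 - 3*b
O(R, D) = R (O(R, D) = R*1 = R)
(m(2, 1)/O(7, -5))*(-10 + 45) = ((-5 - 3*2)/7)*(-10 + 45) = ((-5 - 6)*(1/7))*35 = -11*1/7*35 = -11/7*35 = -55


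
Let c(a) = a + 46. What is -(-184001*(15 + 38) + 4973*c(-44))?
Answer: 9742107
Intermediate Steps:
c(a) = 46 + a
-(-184001*(15 + 38) + 4973*c(-44)) = -(9946 - 184001*(15 + 38)) = -4973/(1/(-37*53 + 2)) = -4973/(1/(-1961 + 2)) = -4973/(1/(-1959)) = -4973/(-1/1959) = -4973*(-1959) = 9742107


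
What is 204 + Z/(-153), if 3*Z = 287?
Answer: 93349/459 ≈ 203.37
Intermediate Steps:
Z = 287/3 (Z = (⅓)*287 = 287/3 ≈ 95.667)
204 + Z/(-153) = 204 + (287/3)/(-153) = 204 + (287/3)*(-1/153) = 204 - 287/459 = 93349/459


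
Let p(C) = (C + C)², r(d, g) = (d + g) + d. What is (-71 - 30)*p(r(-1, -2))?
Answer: -6464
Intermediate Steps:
r(d, g) = g + 2*d
p(C) = 4*C² (p(C) = (2*C)² = 4*C²)
(-71 - 30)*p(r(-1, -2)) = (-71 - 30)*(4*(-2 + 2*(-1))²) = -404*(-2 - 2)² = -404*(-4)² = -404*16 = -101*64 = -6464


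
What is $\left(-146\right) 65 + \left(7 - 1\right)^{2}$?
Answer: $-9454$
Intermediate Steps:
$\left(-146\right) 65 + \left(7 - 1\right)^{2} = -9490 + 6^{2} = -9490 + 36 = -9454$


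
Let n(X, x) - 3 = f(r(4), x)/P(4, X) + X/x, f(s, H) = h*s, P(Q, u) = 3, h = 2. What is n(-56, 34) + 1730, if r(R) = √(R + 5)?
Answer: 29467/17 ≈ 1733.4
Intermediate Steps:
r(R) = √(5 + R)
f(s, H) = 2*s
n(X, x) = 5 + X/x (n(X, x) = 3 + ((2*√(5 + 4))/3 + X/x) = 3 + ((2*√9)*(⅓) + X/x) = 3 + ((2*3)*(⅓) + X/x) = 3 + (6*(⅓) + X/x) = 3 + (2 + X/x) = 5 + X/x)
n(-56, 34) + 1730 = (5 - 56/34) + 1730 = (5 - 56*1/34) + 1730 = (5 - 28/17) + 1730 = 57/17 + 1730 = 29467/17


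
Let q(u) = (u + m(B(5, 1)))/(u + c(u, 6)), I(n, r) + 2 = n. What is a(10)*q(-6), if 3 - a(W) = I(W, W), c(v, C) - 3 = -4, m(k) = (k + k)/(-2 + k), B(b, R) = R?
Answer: -40/7 ≈ -5.7143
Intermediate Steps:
m(k) = 2*k/(-2 + k) (m(k) = (2*k)/(-2 + k) = 2*k/(-2 + k))
c(v, C) = -1 (c(v, C) = 3 - 4 = -1)
I(n, r) = -2 + n
a(W) = 5 - W (a(W) = 3 - (-2 + W) = 3 + (2 - W) = 5 - W)
q(u) = (-2 + u)/(-1 + u) (q(u) = (u + 2*1/(-2 + 1))/(u - 1) = (u + 2*1/(-1))/(-1 + u) = (u + 2*1*(-1))/(-1 + u) = (u - 2)/(-1 + u) = (-2 + u)/(-1 + u))
a(10)*q(-6) = (5 - 1*10)*((-2 - 6)/(-1 - 6)) = (5 - 10)*(-8/(-7)) = -(-5)*(-8)/7 = -5*8/7 = -40/7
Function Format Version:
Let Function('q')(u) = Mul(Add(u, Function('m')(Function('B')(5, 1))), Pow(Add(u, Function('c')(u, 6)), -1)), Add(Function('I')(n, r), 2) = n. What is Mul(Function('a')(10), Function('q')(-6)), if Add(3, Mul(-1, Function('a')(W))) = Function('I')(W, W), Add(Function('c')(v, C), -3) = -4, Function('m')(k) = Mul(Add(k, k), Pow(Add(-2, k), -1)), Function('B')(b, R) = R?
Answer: Rational(-40, 7) ≈ -5.7143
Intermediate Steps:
Function('m')(k) = Mul(2, k, Pow(Add(-2, k), -1)) (Function('m')(k) = Mul(Mul(2, k), Pow(Add(-2, k), -1)) = Mul(2, k, Pow(Add(-2, k), -1)))
Function('c')(v, C) = -1 (Function('c')(v, C) = Add(3, -4) = -1)
Function('I')(n, r) = Add(-2, n)
Function('a')(W) = Add(5, Mul(-1, W)) (Function('a')(W) = Add(3, Mul(-1, Add(-2, W))) = Add(3, Add(2, Mul(-1, W))) = Add(5, Mul(-1, W)))
Function('q')(u) = Mul(Pow(Add(-1, u), -1), Add(-2, u)) (Function('q')(u) = Mul(Add(u, Mul(2, 1, Pow(Add(-2, 1), -1))), Pow(Add(u, -1), -1)) = Mul(Add(u, Mul(2, 1, Pow(-1, -1))), Pow(Add(-1, u), -1)) = Mul(Add(u, Mul(2, 1, -1)), Pow(Add(-1, u), -1)) = Mul(Add(u, -2), Pow(Add(-1, u), -1)) = Mul(Add(-2, u), Pow(Add(-1, u), -1)) = Mul(Pow(Add(-1, u), -1), Add(-2, u)))
Mul(Function('a')(10), Function('q')(-6)) = Mul(Add(5, Mul(-1, 10)), Mul(Pow(Add(-1, -6), -1), Add(-2, -6))) = Mul(Add(5, -10), Mul(Pow(-7, -1), -8)) = Mul(-5, Mul(Rational(-1, 7), -8)) = Mul(-5, Rational(8, 7)) = Rational(-40, 7)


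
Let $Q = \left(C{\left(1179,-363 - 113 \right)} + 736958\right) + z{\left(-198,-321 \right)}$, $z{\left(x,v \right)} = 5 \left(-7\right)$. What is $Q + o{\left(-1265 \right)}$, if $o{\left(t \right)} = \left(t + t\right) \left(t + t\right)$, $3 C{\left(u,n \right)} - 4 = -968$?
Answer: $\frac{21412505}{3} \approx 7.1375 \cdot 10^{6}$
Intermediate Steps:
$C{\left(u,n \right)} = - \frac{964}{3}$ ($C{\left(u,n \right)} = \frac{4}{3} + \frac{1}{3} \left(-968\right) = \frac{4}{3} - \frac{968}{3} = - \frac{964}{3}$)
$o{\left(t \right)} = 4 t^{2}$ ($o{\left(t \right)} = 2 t 2 t = 4 t^{2}$)
$z{\left(x,v \right)} = -35$
$Q = \frac{2209805}{3}$ ($Q = \left(- \frac{964}{3} + 736958\right) - 35 = \frac{2209910}{3} - 35 = \frac{2209805}{3} \approx 7.366 \cdot 10^{5}$)
$Q + o{\left(-1265 \right)} = \frac{2209805}{3} + 4 \left(-1265\right)^{2} = \frac{2209805}{3} + 4 \cdot 1600225 = \frac{2209805}{3} + 6400900 = \frac{21412505}{3}$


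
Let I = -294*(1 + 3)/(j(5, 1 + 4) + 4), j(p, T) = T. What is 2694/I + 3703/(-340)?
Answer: -131233/4165 ≈ -31.509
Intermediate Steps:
I = -392/3 (I = -294*(1 + 3)/((1 + 4) + 4) = -1176/(5 + 4) = -1176/9 = -294*4/9 = -392/3 ≈ -130.67)
2694/I + 3703/(-340) = 2694/(-392/3) + 3703/(-340) = 2694*(-3/392) + 3703*(-1/340) = -4041/196 - 3703/340 = -131233/4165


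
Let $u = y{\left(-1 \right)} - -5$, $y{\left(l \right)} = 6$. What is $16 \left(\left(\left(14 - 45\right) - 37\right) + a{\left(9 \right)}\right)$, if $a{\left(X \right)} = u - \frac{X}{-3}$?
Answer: $-864$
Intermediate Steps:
$u = 11$ ($u = 6 - -5 = 6 + 5 = 11$)
$a{\left(X \right)} = 11 + \frac{X}{3}$ ($a{\left(X \right)} = 11 - \frac{X}{-3} = 11 - X \left(- \frac{1}{3}\right) = 11 - - \frac{X}{3} = 11 + \frac{X}{3}$)
$16 \left(\left(\left(14 - 45\right) - 37\right) + a{\left(9 \right)}\right) = 16 \left(\left(\left(14 - 45\right) - 37\right) + \left(11 + \frac{1}{3} \cdot 9\right)\right) = 16 \left(\left(-31 - 37\right) + \left(11 + 3\right)\right) = 16 \left(-68 + 14\right) = 16 \left(-54\right) = -864$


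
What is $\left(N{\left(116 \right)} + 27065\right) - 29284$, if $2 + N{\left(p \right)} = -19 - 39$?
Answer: $-2279$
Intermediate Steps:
$N{\left(p \right)} = -60$ ($N{\left(p \right)} = -2 - 58 = -60$)
$\left(N{\left(116 \right)} + 27065\right) - 29284 = \left(-60 + 27065\right) - 29284 = 27005 - 29284 = -2279$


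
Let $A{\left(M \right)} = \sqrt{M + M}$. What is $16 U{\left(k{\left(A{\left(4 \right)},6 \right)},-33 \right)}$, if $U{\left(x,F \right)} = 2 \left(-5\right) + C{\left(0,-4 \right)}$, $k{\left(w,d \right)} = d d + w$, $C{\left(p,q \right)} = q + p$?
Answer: $-224$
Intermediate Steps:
$C{\left(p,q \right)} = p + q$
$A{\left(M \right)} = \sqrt{2} \sqrt{M}$ ($A{\left(M \right)} = \sqrt{2 M} = \sqrt{2} \sqrt{M}$)
$k{\left(w,d \right)} = w + d^{2}$ ($k{\left(w,d \right)} = d^{2} + w = w + d^{2}$)
$U{\left(x,F \right)} = -14$ ($U{\left(x,F \right)} = 2 \left(-5\right) + \left(0 - 4\right) = -10 - 4 = -14$)
$16 U{\left(k{\left(A{\left(4 \right)},6 \right)},-33 \right)} = 16 \left(-14\right) = -224$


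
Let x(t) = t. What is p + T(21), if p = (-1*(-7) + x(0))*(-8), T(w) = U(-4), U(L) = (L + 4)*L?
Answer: -56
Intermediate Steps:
U(L) = L*(4 + L) (U(L) = (4 + L)*L = L*(4 + L))
T(w) = 0 (T(w) = -4*(4 - 4) = -4*0 = 0)
p = -56 (p = (-1*(-7) + 0)*(-8) = (7 + 0)*(-8) = 7*(-8) = -56)
p + T(21) = -56 + 0 = -56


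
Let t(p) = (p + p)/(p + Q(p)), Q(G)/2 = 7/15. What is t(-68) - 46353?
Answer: -23314539/503 ≈ -46351.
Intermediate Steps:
Q(G) = 14/15 (Q(G) = 2*(7/15) = 14/15)
t(p) = 2*p/(14/15 + p) (t(p) = (p + p)/(p + 14/15) = (2*p)/(14/15 + p) = 2*p/(14/15 + p))
t(-68) - 46353 = 30*(-68)/(14 + 15*(-68)) - 46353 = 30*(-68)/(14 - 1020) - 46353 = 30*(-68)/(-1006) - 46353 = 30*(-68)*(-1/1006) - 46353 = 1020/503 - 46353 = -23314539/503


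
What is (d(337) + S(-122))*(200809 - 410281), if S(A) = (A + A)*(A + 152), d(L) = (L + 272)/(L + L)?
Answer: 516670124256/337 ≈ 1.5331e+9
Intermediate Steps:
d(L) = (272 + L)/(2*L) (d(L) = (272 + L)/((2*L)) = (272 + L)*(1/(2*L)) = (272 + L)/(2*L))
S(A) = 2*A*(152 + A) (S(A) = (2*A)*(152 + A) = 2*A*(152 + A))
(d(337) + S(-122))*(200809 - 410281) = ((½)*(272 + 337)/337 + 2*(-122)*(152 - 122))*(200809 - 410281) = ((½)*(1/337)*609 + 2*(-122)*30)*(-209472) = (609/674 - 7320)*(-209472) = -4933071/674*(-209472) = 516670124256/337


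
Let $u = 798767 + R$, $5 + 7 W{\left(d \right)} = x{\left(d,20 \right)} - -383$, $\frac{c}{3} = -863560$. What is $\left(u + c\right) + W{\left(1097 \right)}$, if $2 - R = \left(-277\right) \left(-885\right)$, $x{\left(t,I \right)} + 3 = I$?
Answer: $- \frac{14258997}{7} \approx -2.037 \cdot 10^{6}$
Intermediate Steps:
$c = -2590680$ ($c = 3 \left(-863560\right) = -2590680$)
$x{\left(t,I \right)} = -3 + I$
$R = -245143$ ($R = 2 - \left(-277\right) \left(-885\right) = 2 - 245145 = -245143$)
$W{\left(d \right)} = \frac{395}{7}$ ($W{\left(d \right)} = - \frac{5}{7} + \frac{\left(-3 + 20\right) - -383}{7} = - \frac{5}{7} + \frac{17 + 383}{7} = - \frac{5}{7} + \frac{1}{7} \cdot 400 = - \frac{5}{7} + \frac{400}{7} = \frac{395}{7}$)
$u = 553624$ ($u = 798767 - 245143 = 553624$)
$\left(u + c\right) + W{\left(1097 \right)} = \left(553624 - 2590680\right) + \frac{395}{7} = -2037056 + \frac{395}{7} = - \frac{14258997}{7}$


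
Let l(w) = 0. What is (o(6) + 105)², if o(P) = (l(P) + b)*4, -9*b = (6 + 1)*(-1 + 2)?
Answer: 840889/81 ≈ 10381.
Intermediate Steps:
b = -7/9 (b = -(6 + 1)*(-1 + 2)/9 = -7/9 ≈ -0.77778)
o(P) = -28/9 (o(P) = (0 - 7/9)*4 = -7/9*4 = -28/9)
(o(6) + 105)² = (-28/9 + 105)² = (917/9)² = 840889/81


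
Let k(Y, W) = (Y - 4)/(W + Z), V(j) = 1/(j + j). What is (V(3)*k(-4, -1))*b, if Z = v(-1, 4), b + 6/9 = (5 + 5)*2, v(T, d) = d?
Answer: -232/27 ≈ -8.5926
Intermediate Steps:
b = 58/3 (b = -⅔ + (5 + 5)*2 = -⅔ + 10*2 = -⅔ + 20 = 58/3 ≈ 19.333)
Z = 4
V(j) = 1/(2*j)
k(Y, W) = (-4 + Y)/(4 + W) (k(Y, W) = (Y - 4)/(W + 4) = (-4 + Y)/(4 + W))
(V(3)*k(-4, -1))*b = (((½)/3)*((-4 - 4)/(4 - 1)))*(58/3) = (((½)*(⅓))*(-8/3))*(58/3) = (((⅓)*(-8))/6)*(58/3) = ((⅙)*(-8/3))*(58/3) = -4/9*58/3 = -232/27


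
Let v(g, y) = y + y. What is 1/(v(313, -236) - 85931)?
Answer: -1/86403 ≈ -1.1574e-5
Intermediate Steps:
v(g, y) = 2*y
1/(v(313, -236) - 85931) = 1/(2*(-236) - 85931) = 1/(-472 - 85931) = 1/(-86403) = -1/86403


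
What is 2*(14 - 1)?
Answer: 26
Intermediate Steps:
2*(14 - 1) = 2*13 = 26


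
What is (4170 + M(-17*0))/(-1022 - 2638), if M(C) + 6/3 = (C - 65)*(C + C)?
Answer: -1042/915 ≈ -1.1388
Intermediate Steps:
M(C) = -2 + 2*C*(-65 + C) (M(C) = -2 + (C - 65)*(C + C) = -2 + (-65 + C)*(2*C) = -2 + 2*C*(-65 + C))
(4170 + M(-17*0))/(-1022 - 2638) = (4170 + (-2 - (-2210)*0 + 2*(-17*0)²))/(-1022 - 2638) = (4170 + (-2 - 130*0 + 2*0²))/(-3660) = (4170 + (-2 + 0 + 2*0))*(-1/3660) = (4170 + (-2 + 0 + 0))*(-1/3660) = (4170 - 2)*(-1/3660) = 4168*(-1/3660) = -1042/915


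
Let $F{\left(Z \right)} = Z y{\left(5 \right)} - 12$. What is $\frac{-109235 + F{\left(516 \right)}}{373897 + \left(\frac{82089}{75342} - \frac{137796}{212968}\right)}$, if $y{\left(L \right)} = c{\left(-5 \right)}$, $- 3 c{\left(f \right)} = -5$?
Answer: $- \frac{36231595196139}{124986398575774} \approx -0.28988$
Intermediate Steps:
$c{\left(f \right)} = \frac{5}{3}$ ($c{\left(f \right)} = \left(- \frac{1}{3}\right) \left(-5\right) = \frac{5}{3}$)
$y{\left(L \right)} = \frac{5}{3}$
$F{\left(Z \right)} = -12 + \frac{5 Z}{3}$ ($F{\left(Z \right)} = Z \frac{5}{3} - 12 = \frac{5 Z}{3} - 12 = -12 + \frac{5 Z}{3}$)
$\frac{-109235 + F{\left(516 \right)}}{373897 + \left(\frac{82089}{75342} - \frac{137796}{212968}\right)} = \frac{-109235 + \left(-12 + \frac{5}{3} \cdot 516\right)}{373897 + \left(\frac{82089}{75342} - \frac{137796}{212968}\right)} = \frac{-109235 + \left(-12 + 860\right)}{373897 + \left(82089 \cdot \frac{1}{75342} - \frac{34449}{53242}\right)} = \frac{-109235 + 848}{373897 + \left(\frac{27363}{25114} - \frac{34449}{53242}\right)} = - \frac{108387}{373897 + \frac{147927165}{334279897}} = - \frac{108387}{\frac{124986398575774}{334279897}} = \left(-108387\right) \frac{334279897}{124986398575774} = - \frac{36231595196139}{124986398575774}$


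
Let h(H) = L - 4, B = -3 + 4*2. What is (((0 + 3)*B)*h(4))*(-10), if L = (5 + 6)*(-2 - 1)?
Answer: 5550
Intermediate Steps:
B = 5 (B = -3 + 8 = 5)
L = -33 (L = 11*(-3) = -33)
h(H) = -37 (h(H) = -33 - 4 = -37)
(((0 + 3)*B)*h(4))*(-10) = (((0 + 3)*5)*(-37))*(-10) = ((3*5)*(-37))*(-10) = (15*(-37))*(-10) = -555*(-10) = 5550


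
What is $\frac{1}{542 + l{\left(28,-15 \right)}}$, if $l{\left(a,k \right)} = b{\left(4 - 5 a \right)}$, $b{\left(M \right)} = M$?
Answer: $\frac{1}{406} \approx 0.0024631$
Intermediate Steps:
$l{\left(a,k \right)} = 4 - 5 a$
$\frac{1}{542 + l{\left(28,-15 \right)}} = \frac{1}{542 + \left(4 - 140\right)} = \frac{1}{542 - 136} = \frac{1}{406}$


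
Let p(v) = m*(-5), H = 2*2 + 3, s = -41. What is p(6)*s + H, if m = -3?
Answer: -608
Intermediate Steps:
H = 7 (H = 4 + 3 = 7)
p(v) = 15 (p(v) = -3*(-5) = 15)
p(6)*s + H = 15*(-41) + 7 = -615 + 7 = -608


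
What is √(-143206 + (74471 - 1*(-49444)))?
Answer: I*√19291 ≈ 138.89*I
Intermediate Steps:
√(-143206 + (74471 - 1*(-49444))) = √(-143206 + (74471 + 49444)) = √(-143206 + 123915) = √(-19291) = I*√19291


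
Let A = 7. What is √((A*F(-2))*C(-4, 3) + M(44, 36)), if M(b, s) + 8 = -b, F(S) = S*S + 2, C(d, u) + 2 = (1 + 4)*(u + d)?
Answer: I*√346 ≈ 18.601*I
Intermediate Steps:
C(d, u) = -2 + 5*d + 5*u (C(d, u) = -2 + (1 + 4)*(u + d) = -2 + 5*(d + u) = -2 + (5*d + 5*u) = -2 + 5*d + 5*u)
F(S) = 2 + S² (F(S) = S² + 2 = 2 + S²)
M(b, s) = -8 - b
√((A*F(-2))*C(-4, 3) + M(44, 36)) = √((7*(2 + (-2)²))*(-2 + 5*(-4) + 5*3) + (-8 - 1*44)) = √((7*(2 + 4))*(-2 - 20 + 15) + (-8 - 44)) = √((7*6)*(-7) - 52) = √(42*(-7) - 52) = √(-294 - 52) = √(-346) = I*√346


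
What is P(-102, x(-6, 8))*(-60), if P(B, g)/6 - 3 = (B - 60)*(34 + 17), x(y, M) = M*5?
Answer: 2973240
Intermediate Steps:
x(y, M) = 5*M
P(B, g) = -18342 + 306*B (P(B, g) = 18 + 6*((B - 60)*(34 + 17)) = 18 + 6*((-60 + B)*51) = 18 + 6*(-3060 + 51*B) = 18 + (-18360 + 306*B) = -18342 + 306*B)
P(-102, x(-6, 8))*(-60) = (-18342 + 306*(-102))*(-60) = (-18342 - 31212)*(-60) = -49554*(-60) = 2973240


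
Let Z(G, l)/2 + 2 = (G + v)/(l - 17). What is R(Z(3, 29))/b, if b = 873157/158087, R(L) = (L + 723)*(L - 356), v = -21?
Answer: -41088075996/873157 ≈ -47057.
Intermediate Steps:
Z(G, l) = -4 + 2*(-21 + G)/(-17 + l) (Z(G, l) = -4 + 2*((G - 21)/(l - 17)) = -4 + 2*((-21 + G)/(-17 + l)) = -4 + 2*(-21 + G)/(-17 + l))
R(L) = (-356 + L)*(723 + L) (R(L) = (723 + L)*(-356 + L) = (-356 + L)*(723 + L))
b = 873157/158087 (b = 873157*(1/158087) = 873157/158087 ≈ 5.5233)
R(Z(3, 29))/b = (-257388 + (2*(13 + 3 - 2*29)/(-17 + 29))² + 367*(2*(13 + 3 - 2*29)/(-17 + 29)))/(873157/158087) = (-257388 + (2*(13 + 3 - 58)/12)² + 367*(2*(13 + 3 - 58)/12))*(158087/873157) = (-257388 + (2*(1/12)*(-42))² + 367*(2*(1/12)*(-42)))*(158087/873157) = (-257388 + (-7)² + 367*(-7))*(158087/873157) = (-257388 + 49 - 2569)*(158087/873157) = -259908*158087/873157 = -41088075996/873157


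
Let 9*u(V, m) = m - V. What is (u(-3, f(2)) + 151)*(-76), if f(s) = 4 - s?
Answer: -103664/9 ≈ -11518.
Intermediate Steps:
u(V, m) = -V/9 + m/9 (u(V, m) = (m - V)/9 = -V/9 + m/9)
(u(-3, f(2)) + 151)*(-76) = ((-⅑*(-3) + (4 - 1*2)/9) + 151)*(-76) = ((⅓ + (4 - 2)/9) + 151)*(-76) = ((⅓ + (⅑)*2) + 151)*(-76) = ((⅓ + 2/9) + 151)*(-76) = (5/9 + 151)*(-76) = (1364/9)*(-76) = -103664/9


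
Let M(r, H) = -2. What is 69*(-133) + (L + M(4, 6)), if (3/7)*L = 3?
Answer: -9172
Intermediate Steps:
L = 7 (L = (7/3)*3 = 7)
69*(-133) + (L + M(4, 6)) = 69*(-133) + (7 - 2) = -9177 + 5 = -9172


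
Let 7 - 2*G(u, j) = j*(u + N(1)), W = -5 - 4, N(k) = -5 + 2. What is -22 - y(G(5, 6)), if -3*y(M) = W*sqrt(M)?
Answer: -22 - 3*I*sqrt(10)/2 ≈ -22.0 - 4.7434*I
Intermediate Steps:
N(k) = -3
W = -9
G(u, j) = 7/2 - j*(-3 + u)/2 (G(u, j) = 7/2 - j*(u - 3)/2 = 7/2 - j*(-3 + u)/2)
y(M) = 3*sqrt(M) (y(M) = -(-3)*sqrt(M) = 3*sqrt(M))
-22 - y(G(5, 6)) = -22 - 3*sqrt(7/2 + (3/2)*6 - 1/2*6*5) = -22 - 3*sqrt(7/2 + 9 - 15) = -22 - 3*sqrt(-5/2) = -22 - 3*I*sqrt(10)/2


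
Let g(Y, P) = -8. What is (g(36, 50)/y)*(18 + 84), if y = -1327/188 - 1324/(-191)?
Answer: 9766976/1515 ≈ 6446.9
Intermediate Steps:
y = -4545/35908 (y = -1327*1/188 - 1324*(-1/191) = -1327/188 + 1324/191 = -4545/35908 ≈ -0.12657)
(g(36, 50)/y)*(18 + 84) = (-8/(-4545/35908))*(18 + 84) = -8*(-35908/4545)*102 = (287264/4545)*102 = 9766976/1515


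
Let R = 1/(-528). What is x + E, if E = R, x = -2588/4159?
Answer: -1370623/2195952 ≈ -0.62416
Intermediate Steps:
x = -2588/4159 (x = -2588*1/4159 = -2588/4159 ≈ -0.62226)
R = -1/528 ≈ -0.0018939
E = -1/528 ≈ -0.0018939
x + E = -2588/4159 - 1/528 = -1370623/2195952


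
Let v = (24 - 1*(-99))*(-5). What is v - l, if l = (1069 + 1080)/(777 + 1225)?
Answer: -176197/286 ≈ -616.07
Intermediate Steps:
l = 307/286 (l = 2149/2002 = 2149*(1/2002) = 307/286 ≈ 1.0734)
v = -615 (v = (24 + 99)*(-5) = 123*(-5) = -615)
v - l = -615 - 1*307/286 = -615 - 307/286 = -176197/286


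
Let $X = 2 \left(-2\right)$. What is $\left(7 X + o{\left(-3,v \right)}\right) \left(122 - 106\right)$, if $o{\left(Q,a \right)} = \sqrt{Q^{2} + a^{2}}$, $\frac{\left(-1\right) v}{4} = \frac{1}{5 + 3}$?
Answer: $-448 + 8 \sqrt{37} \approx -399.34$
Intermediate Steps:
$v = - \frac{1}{2}$ ($v = - \frac{4}{5 + 3} = - \frac{4}{8} = \left(-4\right) \frac{1}{8} = - \frac{1}{2} \approx -0.5$)
$X = -4$
$\left(7 X + o{\left(-3,v \right)}\right) \left(122 - 106\right) = \left(7 \left(-4\right) + \sqrt{\left(-3\right)^{2} + \left(- \frac{1}{2}\right)^{2}}\right) \left(122 - 106\right) = \left(-28 + \sqrt{9 + \frac{1}{4}}\right) 16 = \left(-28 + \sqrt{\frac{37}{4}}\right) 16 = \left(-28 + \frac{\sqrt{37}}{2}\right) 16 = -448 + 8 \sqrt{37}$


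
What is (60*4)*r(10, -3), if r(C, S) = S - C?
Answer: -3120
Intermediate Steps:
(60*4)*r(10, -3) = (60*4)*(-3 - 1*10) = 240*(-3 - 10) = 240*(-13) = -3120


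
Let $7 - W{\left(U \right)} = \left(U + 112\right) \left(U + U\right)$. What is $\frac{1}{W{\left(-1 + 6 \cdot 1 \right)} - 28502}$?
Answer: $- \frac{1}{29665} \approx -3.371 \cdot 10^{-5}$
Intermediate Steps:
$W{\left(U \right)} = 7 - 2 U \left(112 + U\right)$ ($W{\left(U \right)} = 7 - \left(U + 112\right) \left(U + U\right) = 7 - \left(112 + U\right) 2 U = 7 - 2 U \left(112 + U\right)$)
$\frac{1}{W{\left(-1 + 6 \cdot 1 \right)} - 28502} = \frac{1}{\left(7 - 224 \left(-1 + 6 \cdot 1\right) - 2 \left(-1 + 6 \cdot 1\right)^{2}\right) - 28502} = \frac{1}{\left(7 - 224 \left(-1 + 6\right) - 2 \left(-1 + 6\right)^{2}\right) - 28502} = \frac{1}{\left(7 - 1120 - 2 \cdot 5^{2}\right) - 28502} = \frac{1}{\left(7 - 1120 - 50\right) - 28502} = \frac{1}{-1163 - 28502} = \frac{1}{-29665} = - \frac{1}{29665}$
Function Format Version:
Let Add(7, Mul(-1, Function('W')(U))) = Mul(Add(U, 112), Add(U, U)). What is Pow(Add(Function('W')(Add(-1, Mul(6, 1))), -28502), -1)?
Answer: Rational(-1, 29665) ≈ -3.3710e-5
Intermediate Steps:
Function('W')(U) = Add(7, Mul(-2, U, Add(112, U))) (Function('W')(U) = Add(7, Mul(-1, Mul(Add(U, 112), Add(U, U)))) = Add(7, Mul(-1, Mul(Add(112, U), Mul(2, U)))) = Add(7, Mul(-1, Mul(2, U, Add(112, U)))) = Add(7, Mul(-2, U, Add(112, U))))
Pow(Add(Function('W')(Add(-1, Mul(6, 1))), -28502), -1) = Pow(Add(Add(7, Mul(-224, Add(-1, Mul(6, 1))), Mul(-2, Pow(Add(-1, Mul(6, 1)), 2))), -28502), -1) = Pow(Add(Add(7, Mul(-224, Add(-1, 6)), Mul(-2, Pow(Add(-1, 6), 2))), -28502), -1) = Pow(Add(Add(7, Mul(-224, 5), Mul(-2, Pow(5, 2))), -28502), -1) = Pow(Add(Add(7, -1120, Mul(-2, 25)), -28502), -1) = Pow(Add(Add(7, -1120, -50), -28502), -1) = Pow(Add(-1163, -28502), -1) = Pow(-29665, -1) = Rational(-1, 29665)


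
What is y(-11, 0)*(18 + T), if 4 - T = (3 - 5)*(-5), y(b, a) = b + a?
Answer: -132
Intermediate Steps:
y(b, a) = a + b
T = -6 (T = 4 - (3 - 5)*(-5) = 4 - (-2)*(-5) = 4 - 1*10 = 4 - 10 = -6)
y(-11, 0)*(18 + T) = (0 - 11)*(18 - 6) = -11*12 = -132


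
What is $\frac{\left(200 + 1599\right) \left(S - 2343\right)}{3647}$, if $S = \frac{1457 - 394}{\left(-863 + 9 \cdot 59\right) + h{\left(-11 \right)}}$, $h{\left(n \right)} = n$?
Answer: $- \frac{206810984}{178703} \approx -1157.3$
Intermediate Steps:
$S = - \frac{1063}{343}$ ($S = \frac{1457 - 394}{\left(-863 + 9 \cdot 59\right) - 11} = \frac{1063}{\left(-863 + 531\right) - 11} = \frac{1063}{-332 - 11} = \frac{1063}{-343} = 1063 \left(- \frac{1}{343}\right) = - \frac{1063}{343} \approx -3.0991$)
$\frac{\left(200 + 1599\right) \left(S - 2343\right)}{3647} = \frac{\left(200 + 1599\right) \left(- \frac{1063}{343} - 2343\right)}{3647} = 1799 \left(- \frac{804712}{343}\right) \frac{1}{3647} = \left(- \frac{206810984}{49}\right) \frac{1}{3647} = - \frac{206810984}{178703}$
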